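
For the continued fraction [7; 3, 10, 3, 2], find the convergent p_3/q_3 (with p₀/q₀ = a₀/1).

703/96

Using pₖ = aₖpₖ₋₁ + pₖ₋₂, qₖ = aₖqₖ₋₁ + qₖ₋₂ (with p₋₁=1, p₋₂=0, q₋₁=0, q₋₂=1):
  k=0: a=7, p=7, q=1
  k=1: a=3, p=22, q=3
  k=2: a=10, p=227, q=31
  k=3: a=3, p=703, q=96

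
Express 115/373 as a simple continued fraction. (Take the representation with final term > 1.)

115 = 0*373 + 115
373 = 3*115 + 28
115 = 4*28 + 3
28 = 9*3 + 1
3 = 3*1 + 0  (stop)
So 115/373 = [0; 3, 4, 9, 3].

[0; 3, 4, 9, 3]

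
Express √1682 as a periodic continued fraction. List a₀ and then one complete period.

[41; 82]

a₀ = ⌊√1682⌋ = 41.
With m₀=0, d₀=1 and mₖ₊₁ = dₖaₖ − mₖ, dₖ₊₁ = (n − mₖ₊₁²)/dₖ, aₖ₊₁ = ⌊(a₀+mₖ₊₁)/dₖ₊₁⌋:
  k=1: m=41, d=1, a=82
d=1 and a=2a₀=82 at k=1, so the next step gives (m, d) = (41, 1) again — its k=1 value — and the period has length 1.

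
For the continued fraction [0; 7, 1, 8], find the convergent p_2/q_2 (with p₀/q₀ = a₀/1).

Using pₖ = aₖpₖ₋₁ + pₖ₋₂, qₖ = aₖqₖ₋₁ + qₖ₋₂ (with p₋₁=1, p₋₂=0, q₋₁=0, q₋₂=1):
  k=0: a=0, p=0, q=1
  k=1: a=7, p=1, q=7
  k=2: a=1, p=1, q=8

1/8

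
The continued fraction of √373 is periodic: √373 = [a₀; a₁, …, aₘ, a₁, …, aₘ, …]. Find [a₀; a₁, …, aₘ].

a₀ = ⌊√373⌋ = 19.
With m₀=0, d₀=1 and mₖ₊₁ = dₖaₖ − mₖ, dₖ₊₁ = (n − mₖ₊₁²)/dₖ, aₖ₊₁ = ⌊(a₀+mₖ₊₁)/dₖ₊₁⌋:
  k=1: m=19, d=12, a=3
  k=2: m=17, d=7, a=5
  k=3: m=18, d=7, a=5
  k=4: m=17, d=12, a=3
  k=5: m=19, d=1, a=38
d=1 and a=2a₀=38 at k=5, so the next step gives (m, d) = (19, 12) again — its k=1 value — and the period has length 5.

[19; 3, 5, 5, 3, 38]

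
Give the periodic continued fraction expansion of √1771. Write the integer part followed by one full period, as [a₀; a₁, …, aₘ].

a₀ = ⌊√1771⌋ = 42.
With m₀=0, d₀=1 and mₖ₊₁ = dₖaₖ − mₖ, dₖ₊₁ = (n − mₖ₊₁²)/dₖ, aₖ₊₁ = ⌊(a₀+mₖ₊₁)/dₖ₊₁⌋:
  k=1: m=42, d=7, a=12
  k=2: m=42, d=1, a=84
d=1 and a=2a₀=84 at k=2, so the next step gives (m, d) = (42, 7) again — its k=1 value — and the period has length 2.

[42; 12, 84]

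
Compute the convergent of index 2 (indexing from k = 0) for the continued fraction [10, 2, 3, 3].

Using pₖ = aₖpₖ₋₁ + pₖ₋₂, qₖ = aₖqₖ₋₁ + qₖ₋₂ (with p₋₁=1, p₋₂=0, q₋₁=0, q₋₂=1):
  k=0: a=10, p=10, q=1
  k=1: a=2, p=21, q=2
  k=2: a=3, p=73, q=7

73/7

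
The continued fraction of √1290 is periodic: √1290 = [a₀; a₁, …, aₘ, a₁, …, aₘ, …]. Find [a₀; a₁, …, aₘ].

[35; 1, 10, 1, 70]

a₀ = ⌊√1290⌋ = 35.
With m₀=0, d₀=1 and mₖ₊₁ = dₖaₖ − mₖ, dₖ₊₁ = (n − mₖ₊₁²)/dₖ, aₖ₊₁ = ⌊(a₀+mₖ₊₁)/dₖ₊₁⌋:
  k=1: m=35, d=65, a=1
  k=2: m=30, d=6, a=10
  k=3: m=30, d=65, a=1
  k=4: m=35, d=1, a=70
d=1 and a=2a₀=70 at k=4, so the next step gives (m, d) = (35, 65) again — its k=1 value — and the period has length 4.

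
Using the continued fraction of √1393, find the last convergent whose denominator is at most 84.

√1393 = [37; 3, 10, 3, 74, …] (period length 4).
Convergents:
  p_0/q_0 = 37/1
  p_1/q_1 = 112/3
  p_2/q_2 = 1157/31
  p_3/q_3 = 3583/96
q_2 = 31 ≤ 84 < 96 = q_3, so the answer is 1157/31.

1157/31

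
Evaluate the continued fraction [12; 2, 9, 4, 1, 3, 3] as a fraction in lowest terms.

15019/1204

Using pₖ = aₖpₖ₋₁ + pₖ₋₂ and qₖ = aₖqₖ₋₁ + qₖ₋₂:
  k=0: a=12, p=12, q=1
  k=1: a=2, p=25, q=2
  k=2: a=9, p=237, q=19
  k=3: a=4, p=973, q=78
  k=4: a=1, p=1210, q=97
  k=5: a=3, p=4603, q=369
  k=6: a=3, p=15019, q=1204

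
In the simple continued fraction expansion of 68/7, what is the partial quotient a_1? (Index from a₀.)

68 = 9·7 + 5   →  a_0 = 9
7 = 1·5 + 2   →  a_1 = 1

1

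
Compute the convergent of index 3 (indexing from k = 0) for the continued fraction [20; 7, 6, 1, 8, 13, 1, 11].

Using pₖ = aₖpₖ₋₁ + pₖ₋₂, qₖ = aₖqₖ₋₁ + qₖ₋₂ (with p₋₁=1, p₋₂=0, q₋₁=0, q₋₂=1):
  k=0: a=20, p=20, q=1
  k=1: a=7, p=141, q=7
  k=2: a=6, p=866, q=43
  k=3: a=1, p=1007, q=50

1007/50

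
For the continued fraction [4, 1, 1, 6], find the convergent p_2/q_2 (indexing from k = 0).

Using pₖ = aₖpₖ₋₁ + pₖ₋₂, qₖ = aₖqₖ₋₁ + qₖ₋₂ (with p₋₁=1, p₋₂=0, q₋₁=0, q₋₂=1):
  k=0: a=4, p=4, q=1
  k=1: a=1, p=5, q=1
  k=2: a=1, p=9, q=2

9/2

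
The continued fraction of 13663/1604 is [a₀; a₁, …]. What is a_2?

13663 = 8·1604 + 831   →  a_0 = 8
1604 = 1·831 + 773   →  a_1 = 1
831 = 1·773 + 58   →  a_2 = 1

1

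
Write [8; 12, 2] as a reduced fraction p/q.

202/25

Using pₖ = aₖpₖ₋₁ + pₖ₋₂ and qₖ = aₖqₖ₋₁ + qₖ₋₂:
  k=0: a=8, p=8, q=1
  k=1: a=12, p=97, q=12
  k=2: a=2, p=202, q=25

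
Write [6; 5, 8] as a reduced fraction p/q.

Using pₖ = aₖpₖ₋₁ + pₖ₋₂ and qₖ = aₖqₖ₋₁ + qₖ₋₂:
  k=0: a=6, p=6, q=1
  k=1: a=5, p=31, q=5
  k=2: a=8, p=254, q=41

254/41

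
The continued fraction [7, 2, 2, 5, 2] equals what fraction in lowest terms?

437/59

Using pₖ = aₖpₖ₋₁ + pₖ₋₂ and qₖ = aₖqₖ₋₁ + qₖ₋₂:
  k=0: a=7, p=7, q=1
  k=1: a=2, p=15, q=2
  k=2: a=2, p=37, q=5
  k=3: a=5, p=200, q=27
  k=4: a=2, p=437, q=59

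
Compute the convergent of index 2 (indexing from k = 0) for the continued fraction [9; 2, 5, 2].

Using pₖ = aₖpₖ₋₁ + pₖ₋₂, qₖ = aₖqₖ₋₁ + qₖ₋₂ (with p₋₁=1, p₋₂=0, q₋₁=0, q₋₂=1):
  k=0: a=9, p=9, q=1
  k=1: a=2, p=19, q=2
  k=2: a=5, p=104, q=11

104/11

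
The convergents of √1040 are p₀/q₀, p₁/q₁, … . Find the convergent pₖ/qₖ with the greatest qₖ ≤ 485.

√1040 = [32; 4, 64, …] (period length 2).
Convergents:
  p_0/q_0 = 32/1
  p_1/q_1 = 129/4
  p_2/q_2 = 8288/257
  p_3/q_3 = 33281/1032
q_2 = 257 ≤ 485 < 1032 = q_3, so the answer is 8288/257.

8288/257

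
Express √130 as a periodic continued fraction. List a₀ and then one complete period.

a₀ = ⌊√130⌋ = 11.
With m₀=0, d₀=1 and mₖ₊₁ = dₖaₖ − mₖ, dₖ₊₁ = (n − mₖ₊₁²)/dₖ, aₖ₊₁ = ⌊(a₀+mₖ₊₁)/dₖ₊₁⌋:
  k=1: m=11, d=9, a=2
  k=2: m=7, d=9, a=2
  k=3: m=11, d=1, a=22
d=1 and a=2a₀=22 at k=3, so the next step gives (m, d) = (11, 9) again — its k=1 value — and the period has length 3.

[11; 2, 2, 22]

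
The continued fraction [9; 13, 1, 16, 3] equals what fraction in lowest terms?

Using pₖ = aₖpₖ₋₁ + pₖ₋₂ and qₖ = aₖqₖ₋₁ + qₖ₋₂:
  k=0: a=9, p=9, q=1
  k=1: a=13, p=118, q=13
  k=2: a=1, p=127, q=14
  k=3: a=16, p=2150, q=237
  k=4: a=3, p=6577, q=725

6577/725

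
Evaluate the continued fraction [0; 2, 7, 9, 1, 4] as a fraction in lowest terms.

348/745

Using pₖ = aₖpₖ₋₁ + pₖ₋₂ and qₖ = aₖqₖ₋₁ + qₖ₋₂:
  k=0: a=0, p=0, q=1
  k=1: a=2, p=1, q=2
  k=2: a=7, p=7, q=15
  k=3: a=9, p=64, q=137
  k=4: a=1, p=71, q=152
  k=5: a=4, p=348, q=745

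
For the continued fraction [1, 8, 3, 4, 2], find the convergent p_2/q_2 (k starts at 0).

Using pₖ = aₖpₖ₋₁ + pₖ₋₂, qₖ = aₖqₖ₋₁ + qₖ₋₂ (with p₋₁=1, p₋₂=0, q₋₁=0, q₋₂=1):
  k=0: a=1, p=1, q=1
  k=1: a=8, p=9, q=8
  k=2: a=3, p=28, q=25

28/25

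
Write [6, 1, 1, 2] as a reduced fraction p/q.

33/5

Using pₖ = aₖpₖ₋₁ + pₖ₋₂ and qₖ = aₖqₖ₋₁ + qₖ₋₂:
  k=0: a=6, p=6, q=1
  k=1: a=1, p=7, q=1
  k=2: a=1, p=13, q=2
  k=3: a=2, p=33, q=5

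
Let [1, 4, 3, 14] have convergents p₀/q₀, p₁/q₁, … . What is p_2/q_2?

16/13

Using pₖ = aₖpₖ₋₁ + pₖ₋₂, qₖ = aₖqₖ₋₁ + qₖ₋₂ (with p₋₁=1, p₋₂=0, q₋₁=0, q₋₂=1):
  k=0: a=1, p=1, q=1
  k=1: a=4, p=5, q=4
  k=2: a=3, p=16, q=13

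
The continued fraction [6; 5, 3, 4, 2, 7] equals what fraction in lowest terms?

Using pₖ = aₖpₖ₋₁ + pₖ₋₂ and qₖ = aₖqₖ₋₁ + qₖ₋₂:
  k=0: a=6, p=6, q=1
  k=1: a=5, p=31, q=5
  k=2: a=3, p=99, q=16
  k=3: a=4, p=427, q=69
  k=4: a=2, p=953, q=154
  k=5: a=7, p=7098, q=1147

7098/1147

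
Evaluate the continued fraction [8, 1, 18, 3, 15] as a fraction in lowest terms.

7955/889

Fold from the inside: start with 15/1.
  3 + 1/15 = 46/15
  18 + 15/46 = 843/46
  1 + 46/843 = 889/843
  8 + 843/889 = 7955/889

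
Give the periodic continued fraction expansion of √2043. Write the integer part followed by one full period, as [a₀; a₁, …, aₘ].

a₀ = ⌊√2043⌋ = 45.
With m₀=0, d₀=1 and mₖ₊₁ = dₖaₖ − mₖ, dₖ₊₁ = (n − mₖ₊₁²)/dₖ, aₖ₊₁ = ⌊(a₀+mₖ₊₁)/dₖ₊₁⌋:
  k=1: m=45, d=18, a=5
  k=2: m=45, d=1, a=90
d=1 and a=2a₀=90 at k=2, so the next step gives (m, d) = (45, 18) again — its k=1 value — and the period has length 2.

[45; 5, 90]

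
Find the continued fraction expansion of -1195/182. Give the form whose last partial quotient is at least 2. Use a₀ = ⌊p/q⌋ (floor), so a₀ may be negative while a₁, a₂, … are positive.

-1195 = -7·182 + 79
182 = 2·79 + 24
79 = 3·24 + 7
24 = 3·7 + 3
7 = 2·3 + 1
3 = 3·1 + 0  (stop)
So -1195/182 = [-7; 2, 3, 3, 2, 3].

[-7; 2, 3, 3, 2, 3]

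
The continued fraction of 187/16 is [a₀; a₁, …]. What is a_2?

2

187 = 11·16 + 11   →  a_0 = 11
16 = 1·11 + 5   →  a_1 = 1
11 = 2·5 + 1   →  a_2 = 2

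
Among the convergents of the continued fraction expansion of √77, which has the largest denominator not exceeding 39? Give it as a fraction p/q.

√77 = [8; 1, 3, 2, 3, 1, 16, …] (period length 6).
Convergents:
  p_0/q_0 = 8/1
  p_1/q_1 = 9/1
  p_2/q_2 = 35/4
  p_3/q_3 = 79/9
  p_4/q_4 = 272/31
  p_5/q_5 = 351/40
q_4 = 31 ≤ 39 < 40 = q_5, so the answer is 272/31.

272/31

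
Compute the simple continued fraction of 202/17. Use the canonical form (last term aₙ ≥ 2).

[11; 1, 7, 2]

202 = 11*17 + 15
17 = 1*15 + 2
15 = 7*2 + 1
2 = 2*1 + 0  (stop)
So 202/17 = [11; 1, 7, 2].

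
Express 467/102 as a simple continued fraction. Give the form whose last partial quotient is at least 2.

[4; 1, 1, 2, 1, 2, 5]

467 = 4×102 + 59
102 = 1×59 + 43
59 = 1×43 + 16
43 = 2×16 + 11
16 = 1×11 + 5
11 = 2×5 + 1
5 = 5×1 + 0  (stop)
So 467/102 = [4; 1, 1, 2, 1, 2, 5].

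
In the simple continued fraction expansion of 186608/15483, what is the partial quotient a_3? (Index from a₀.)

1

186608 = 12·15483 + 812   →  a_0 = 12
15483 = 19·812 + 55   →  a_1 = 19
812 = 14·55 + 42   →  a_2 = 14
55 = 1·42 + 13   →  a_3 = 1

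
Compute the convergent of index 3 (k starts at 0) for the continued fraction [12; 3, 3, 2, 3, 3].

Using pₖ = aₖpₖ₋₁ + pₖ₋₂, qₖ = aₖqₖ₋₁ + qₖ₋₂ (with p₋₁=1, p₋₂=0, q₋₁=0, q₋₂=1):
  k=0: a=12, p=12, q=1
  k=1: a=3, p=37, q=3
  k=2: a=3, p=123, q=10
  k=3: a=2, p=283, q=23

283/23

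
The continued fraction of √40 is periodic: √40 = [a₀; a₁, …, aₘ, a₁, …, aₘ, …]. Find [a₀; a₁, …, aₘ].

a₀ = ⌊√40⌋ = 6.

[6; 3, 12]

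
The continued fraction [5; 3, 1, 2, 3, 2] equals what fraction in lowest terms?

Fold from the inside: start with 2/1.
  3 + 1/2 = 7/2
  2 + 2/7 = 16/7
  1 + 7/16 = 23/16
  3 + 16/23 = 85/23
  5 + 23/85 = 448/85

448/85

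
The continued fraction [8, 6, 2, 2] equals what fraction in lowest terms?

261/32

Fold from the inside: start with 2/1.
  2 + 1/2 = 5/2
  6 + 2/5 = 32/5
  8 + 5/32 = 261/32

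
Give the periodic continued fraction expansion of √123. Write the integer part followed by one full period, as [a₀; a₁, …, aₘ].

[11; 11, 22]

a₀ = ⌊√123⌋ = 11.
With m₀=0, d₀=1 and mₖ₊₁ = dₖaₖ − mₖ, dₖ₊₁ = (n − mₖ₊₁²)/dₖ, aₖ₊₁ = ⌊(a₀+mₖ₊₁)/dₖ₊₁⌋:
  k=1: m=11, d=2, a=11
  k=2: m=11, d=1, a=22
d=1 and a=2a₀=22 at k=2, so the next step gives (m, d) = (11, 2) again — its k=1 value — and the period has length 2.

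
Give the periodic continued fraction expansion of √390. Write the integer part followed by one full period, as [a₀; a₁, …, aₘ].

a₀ = ⌊√390⌋ = 19.
With m₀=0, d₀=1 and mₖ₊₁ = dₖaₖ − mₖ, dₖ₊₁ = (n − mₖ₊₁²)/dₖ, aₖ₊₁ = ⌊(a₀+mₖ₊₁)/dₖ₊₁⌋:
  k=1: m=19, d=29, a=1
  k=2: m=10, d=10, a=2
  k=3: m=10, d=29, a=1
  k=4: m=19, d=1, a=38
d=1 and a=2a₀=38 at k=4, so the next step gives (m, d) = (19, 29) again — its k=1 value — and the period has length 4.

[19; 1, 2, 1, 38]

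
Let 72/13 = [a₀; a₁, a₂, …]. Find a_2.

72 = 5·13 + 7   →  a_0 = 5
13 = 1·7 + 6   →  a_1 = 1
7 = 1·6 + 1   →  a_2 = 1

1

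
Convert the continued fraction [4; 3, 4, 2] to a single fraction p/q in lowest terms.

Using pₖ = aₖpₖ₋₁ + pₖ₋₂ and qₖ = aₖqₖ₋₁ + qₖ₋₂:
  k=0: a=4, p=4, q=1
  k=1: a=3, p=13, q=3
  k=2: a=4, p=56, q=13
  k=3: a=2, p=125, q=29

125/29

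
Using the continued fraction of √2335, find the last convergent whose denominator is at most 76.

√2335 = [48; 3, 9, 3, 96, …] (period length 4).
Convergents:
  p_0/q_0 = 48/1
  p_1/q_1 = 145/3
  p_2/q_2 = 1353/28
  p_3/q_3 = 4204/87
q_2 = 28 ≤ 76 < 87 = q_3, so the answer is 1353/28.

1353/28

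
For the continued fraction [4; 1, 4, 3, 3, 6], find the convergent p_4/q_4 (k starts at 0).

Using pₖ = aₖpₖ₋₁ + pₖ₋₂, qₖ = aₖqₖ₋₁ + qₖ₋₂ (with p₋₁=1, p₋₂=0, q₋₁=0, q₋₂=1):
  k=0: a=4, p=4, q=1
  k=1: a=1, p=5, q=1
  k=2: a=4, p=24, q=5
  k=3: a=3, p=77, q=16
  k=4: a=3, p=255, q=53

255/53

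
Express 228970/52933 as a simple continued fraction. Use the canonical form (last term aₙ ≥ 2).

[4; 3, 14, 7, 11, 2, 7]

228970 = 4*52933 + 17238
52933 = 3*17238 + 1219
17238 = 14*1219 + 172
1219 = 7*172 + 15
172 = 11*15 + 7
15 = 2*7 + 1
7 = 7*1 + 0  (stop)
So 228970/52933 = [4; 3, 14, 7, 11, 2, 7].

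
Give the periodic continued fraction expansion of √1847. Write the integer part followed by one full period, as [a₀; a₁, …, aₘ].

a₀ = ⌊√1847⌋ = 42.
With m₀=0, d₀=1 and mₖ₊₁ = dₖaₖ − mₖ, dₖ₊₁ = (n − mₖ₊₁²)/dₖ, aₖ₊₁ = ⌊(a₀+mₖ₊₁)/dₖ₊₁⌋:
  k=1: m=42, d=83, a=1
  k=2: m=41, d=2, a=41
  k=3: m=41, d=83, a=1
  k=4: m=42, d=1, a=84
d=1 and a=2a₀=84 at k=4, so the next step gives (m, d) = (42, 83) again — its k=1 value — and the period has length 4.

[42; 1, 41, 1, 84]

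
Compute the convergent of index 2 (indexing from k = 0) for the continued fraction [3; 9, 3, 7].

87/28

Using pₖ = aₖpₖ₋₁ + pₖ₋₂, qₖ = aₖqₖ₋₁ + qₖ₋₂ (with p₋₁=1, p₋₂=0, q₋₁=0, q₋₂=1):
  k=0: a=3, p=3, q=1
  k=1: a=9, p=28, q=9
  k=2: a=3, p=87, q=28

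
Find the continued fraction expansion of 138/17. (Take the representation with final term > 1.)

138 = 8·17 + 2
17 = 8·2 + 1
2 = 2·1 + 0  (stop)
So 138/17 = [8; 8, 2].

[8; 8, 2]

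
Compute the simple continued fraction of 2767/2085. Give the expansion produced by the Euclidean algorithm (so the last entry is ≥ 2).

2767 = 1*2085 + 682
2085 = 3*682 + 39
682 = 17*39 + 19
39 = 2*19 + 1
19 = 19*1 + 0  (stop)
So 2767/2085 = [1; 3, 17, 2, 19].

[1; 3, 17, 2, 19]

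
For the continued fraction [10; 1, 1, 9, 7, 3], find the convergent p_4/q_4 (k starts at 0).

Using pₖ = aₖpₖ₋₁ + pₖ₋₂, qₖ = aₖqₖ₋₁ + qₖ₋₂ (with p₋₁=1, p₋₂=0, q₋₁=0, q₋₂=1):
  k=0: a=10, p=10, q=1
  k=1: a=1, p=11, q=1
  k=2: a=1, p=21, q=2
  k=3: a=9, p=200, q=19
  k=4: a=7, p=1421, q=135

1421/135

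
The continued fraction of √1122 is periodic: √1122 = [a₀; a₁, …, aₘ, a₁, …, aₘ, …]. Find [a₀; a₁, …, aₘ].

a₀ = ⌊√1122⌋ = 33.
With m₀=0, d₀=1 and mₖ₊₁ = dₖaₖ − mₖ, dₖ₊₁ = (n − mₖ₊₁²)/dₖ, aₖ₊₁ = ⌊(a₀+mₖ₊₁)/dₖ₊₁⌋:
  k=1: m=33, d=33, a=2
  k=2: m=33, d=1, a=66
d=1 and a=2a₀=66 at k=2, so the next step gives (m, d) = (33, 33) again — its k=1 value — and the period has length 2.

[33; 2, 66]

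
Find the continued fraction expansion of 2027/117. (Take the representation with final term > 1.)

2027 = 17×117 + 38
117 = 3×38 + 3
38 = 12×3 + 2
3 = 1×2 + 1
2 = 2×1 + 0  (stop)
So 2027/117 = [17; 3, 12, 1, 2].

[17; 3, 12, 1, 2]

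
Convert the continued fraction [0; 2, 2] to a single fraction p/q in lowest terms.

2/5

Fold from the inside: start with 2/1.
  2 + 1/2 = 5/2
  0 + 2/5 = 2/5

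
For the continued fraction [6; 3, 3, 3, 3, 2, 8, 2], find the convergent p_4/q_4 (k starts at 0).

Using pₖ = aₖpₖ₋₁ + pₖ₋₂, qₖ = aₖqₖ₋₁ + qₖ₋₂ (with p₋₁=1, p₋₂=0, q₋₁=0, q₋₂=1):
  k=0: a=6, p=6, q=1
  k=1: a=3, p=19, q=3
  k=2: a=3, p=63, q=10
  k=3: a=3, p=208, q=33
  k=4: a=3, p=687, q=109

687/109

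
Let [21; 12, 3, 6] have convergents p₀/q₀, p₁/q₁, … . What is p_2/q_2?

780/37

Using pₖ = aₖpₖ₋₁ + pₖ₋₂, qₖ = aₖqₖ₋₁ + qₖ₋₂ (with p₋₁=1, p₋₂=0, q₋₁=0, q₋₂=1):
  k=0: a=21, p=21, q=1
  k=1: a=12, p=253, q=12
  k=2: a=3, p=780, q=37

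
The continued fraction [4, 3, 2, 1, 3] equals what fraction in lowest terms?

Fold from the inside: start with 3/1.
  1 + 1/3 = 4/3
  2 + 3/4 = 11/4
  3 + 4/11 = 37/11
  4 + 11/37 = 159/37

159/37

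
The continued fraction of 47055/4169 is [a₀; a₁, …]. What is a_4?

11

47055 = 11·4169 + 1196   →  a_0 = 11
4169 = 3·1196 + 581   →  a_1 = 3
1196 = 2·581 + 34   →  a_2 = 2
581 = 17·34 + 3   →  a_3 = 17
34 = 11·3 + 1   →  a_4 = 11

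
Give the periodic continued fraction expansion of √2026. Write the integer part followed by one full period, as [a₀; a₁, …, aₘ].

[45; 90]

a₀ = ⌊√2026⌋ = 45.
With m₀=0, d₀=1 and mₖ₊₁ = dₖaₖ − mₖ, dₖ₊₁ = (n − mₖ₊₁²)/dₖ, aₖ₊₁ = ⌊(a₀+mₖ₊₁)/dₖ₊₁⌋:
  k=1: m=45, d=1, a=90
d=1 and a=2a₀=90 at k=1, so the next step gives (m, d) = (45, 1) again — its k=1 value — and the period has length 1.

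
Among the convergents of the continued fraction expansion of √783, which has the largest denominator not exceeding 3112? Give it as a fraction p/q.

86157/3079

√783 = [27; 1, 54, …] (period length 2).
Convergents:
  p_0/q_0 = 27/1
  p_1/q_1 = 28/1
  p_2/q_2 = 1539/55
  p_3/q_3 = 1567/56
  p_4/q_4 = 86157/3079
  p_5/q_5 = 87724/3135
q_4 = 3079 ≤ 3112 < 3135 = q_5, so the answer is 86157/3079.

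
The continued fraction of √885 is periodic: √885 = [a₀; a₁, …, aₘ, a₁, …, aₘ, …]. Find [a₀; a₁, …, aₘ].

a₀ = ⌊√885⌋ = 29.

[29; 1, 2, 1, 58]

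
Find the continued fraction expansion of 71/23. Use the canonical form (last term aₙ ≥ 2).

[3; 11, 2]

71 = 3×23 + 2
23 = 11×2 + 1
2 = 2×1 + 0  (stop)
So 71/23 = [3; 11, 2].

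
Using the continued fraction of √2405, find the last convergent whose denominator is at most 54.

2403/49

√2405 = [49; 24, 1, 1, 24, 98, …] (period length 5).
Convergents:
  p_0/q_0 = 49/1
  p_1/q_1 = 1177/24
  p_2/q_2 = 1226/25
  p_3/q_3 = 2403/49
  p_4/q_4 = 58898/1201
q_3 = 49 ≤ 54 < 1201 = q_4, so the answer is 2403/49.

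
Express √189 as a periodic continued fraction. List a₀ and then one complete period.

[13; 1, 2, 1, 26]

a₀ = ⌊√189⌋ = 13.
With m₀=0, d₀=1 and mₖ₊₁ = dₖaₖ − mₖ, dₖ₊₁ = (n − mₖ₊₁²)/dₖ, aₖ₊₁ = ⌊(a₀+mₖ₊₁)/dₖ₊₁⌋:
  k=1: m=13, d=20, a=1
  k=2: m=7, d=7, a=2
  k=3: m=7, d=20, a=1
  k=4: m=13, d=1, a=26
d=1 and a=2a₀=26 at k=4, so the next step gives (m, d) = (13, 20) again — its k=1 value — and the period has length 4.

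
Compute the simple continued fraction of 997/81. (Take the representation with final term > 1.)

997 = 12×81 + 25
81 = 3×25 + 6
25 = 4×6 + 1
6 = 6×1 + 0  (stop)
So 997/81 = [12; 3, 4, 6].

[12; 3, 4, 6]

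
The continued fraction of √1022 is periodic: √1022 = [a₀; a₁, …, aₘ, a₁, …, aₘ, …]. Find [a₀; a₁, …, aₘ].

a₀ = ⌊√1022⌋ = 31.
With m₀=0, d₀=1 and mₖ₊₁ = dₖaₖ − mₖ, dₖ₊₁ = (n − mₖ₊₁²)/dₖ, aₖ₊₁ = ⌊(a₀+mₖ₊₁)/dₖ₊₁⌋:
  k=1: m=31, d=61, a=1
  k=2: m=30, d=2, a=30
  k=3: m=30, d=61, a=1
  k=4: m=31, d=1, a=62
d=1 and a=2a₀=62 at k=4, so the next step gives (m, d) = (31, 61) again — its k=1 value — and the period has length 4.

[31; 1, 30, 1, 62]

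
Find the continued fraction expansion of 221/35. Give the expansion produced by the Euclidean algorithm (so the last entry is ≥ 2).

[6; 3, 5, 2]

221 = 6·35 + 11
35 = 3·11 + 2
11 = 5·2 + 1
2 = 2·1 + 0  (stop)
So 221/35 = [6; 3, 5, 2].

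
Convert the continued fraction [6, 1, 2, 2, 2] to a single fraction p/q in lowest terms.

114/17

Fold from the inside: start with 2/1.
  2 + 1/2 = 5/2
  2 + 2/5 = 12/5
  1 + 5/12 = 17/12
  6 + 12/17 = 114/17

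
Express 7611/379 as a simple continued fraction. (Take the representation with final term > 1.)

7611 = 20×379 + 31
379 = 12×31 + 7
31 = 4×7 + 3
7 = 2×3 + 1
3 = 3×1 + 0  (stop)
So 7611/379 = [20; 12, 4, 2, 3].

[20; 12, 4, 2, 3]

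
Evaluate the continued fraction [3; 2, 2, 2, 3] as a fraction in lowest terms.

Using pₖ = aₖpₖ₋₁ + pₖ₋₂ and qₖ = aₖqₖ₋₁ + qₖ₋₂:
  k=0: a=3, p=3, q=1
  k=1: a=2, p=7, q=2
  k=2: a=2, p=17, q=5
  k=3: a=2, p=41, q=12
  k=4: a=3, p=140, q=41

140/41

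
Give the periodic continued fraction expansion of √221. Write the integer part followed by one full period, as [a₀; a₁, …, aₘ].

[14; 1, 6, 2, 6, 1, 28]

a₀ = ⌊√221⌋ = 14.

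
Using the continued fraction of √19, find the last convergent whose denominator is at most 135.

170/39

√19 = [4; 2, 1, 3, 1, 2, 8, …] (period length 6).
Convergents:
  p_0/q_0 = 4/1
  p_1/q_1 = 9/2
  p_2/q_2 = 13/3
  p_3/q_3 = 48/11
  p_4/q_4 = 61/14
  p_5/q_5 = 170/39
  p_6/q_6 = 1421/326
q_5 = 39 ≤ 135 < 326 = q_6, so the answer is 170/39.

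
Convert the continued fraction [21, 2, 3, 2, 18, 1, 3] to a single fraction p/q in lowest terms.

Fold from the inside: start with 3/1.
  1 + 1/3 = 4/3
  18 + 3/4 = 75/4
  2 + 4/75 = 154/75
  3 + 75/154 = 537/154
  2 + 154/537 = 1228/537
  21 + 537/1228 = 26325/1228

26325/1228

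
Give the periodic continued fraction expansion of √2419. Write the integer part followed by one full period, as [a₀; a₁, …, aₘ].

a₀ = ⌊√2419⌋ = 49.
With m₀=0, d₀=1 and mₖ₊₁ = dₖaₖ − mₖ, dₖ₊₁ = (n − mₖ₊₁²)/dₖ, aₖ₊₁ = ⌊(a₀+mₖ₊₁)/dₖ₊₁⌋:
  k=1: m=49, d=18, a=5
  k=2: m=41, d=41, a=2
  k=3: m=41, d=18, a=5
  k=4: m=49, d=1, a=98
d=1 and a=2a₀=98 at k=4, so the next step gives (m, d) = (49, 18) again — its k=1 value — and the period has length 4.

[49; 5, 2, 5, 98]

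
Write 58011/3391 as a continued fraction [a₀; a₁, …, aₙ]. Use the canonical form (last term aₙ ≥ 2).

58011 = 17*3391 + 364
3391 = 9*364 + 115
364 = 3*115 + 19
115 = 6*19 + 1
19 = 19*1 + 0  (stop)
So 58011/3391 = [17; 9, 3, 6, 19].

[17; 9, 3, 6, 19]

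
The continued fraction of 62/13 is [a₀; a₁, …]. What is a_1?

62 = 4·13 + 10   →  a_0 = 4
13 = 1·10 + 3   →  a_1 = 1

1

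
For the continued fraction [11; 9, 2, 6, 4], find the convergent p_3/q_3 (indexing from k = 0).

Using pₖ = aₖpₖ₋₁ + pₖ₋₂, qₖ = aₖqₖ₋₁ + qₖ₋₂ (with p₋₁=1, p₋₂=0, q₋₁=0, q₋₂=1):
  k=0: a=11, p=11, q=1
  k=1: a=9, p=100, q=9
  k=2: a=2, p=211, q=19
  k=3: a=6, p=1366, q=123

1366/123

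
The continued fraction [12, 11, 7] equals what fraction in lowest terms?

943/78

Fold from the inside: start with 7/1.
  11 + 1/7 = 78/7
  12 + 7/78 = 943/78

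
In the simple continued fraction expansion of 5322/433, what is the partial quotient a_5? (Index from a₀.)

5322 = 12·433 + 126   →  a_0 = 12
433 = 3·126 + 55   →  a_1 = 3
126 = 2·55 + 16   →  a_2 = 2
55 = 3·16 + 7   →  a_3 = 3
16 = 2·7 + 2   →  a_4 = 2
7 = 3·2 + 1   →  a_5 = 3

3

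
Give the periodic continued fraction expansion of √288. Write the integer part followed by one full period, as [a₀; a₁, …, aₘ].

a₀ = ⌊√288⌋ = 16.
With m₀=0, d₀=1 and mₖ₊₁ = dₖaₖ − mₖ, dₖ₊₁ = (n − mₖ₊₁²)/dₖ, aₖ₊₁ = ⌊(a₀+mₖ₊₁)/dₖ₊₁⌋:
  k=1: m=16, d=32, a=1
  k=2: m=16, d=1, a=32
d=1 and a=2a₀=32 at k=2, so the next step gives (m, d) = (16, 32) again — its k=1 value — and the period has length 2.

[16; 1, 32]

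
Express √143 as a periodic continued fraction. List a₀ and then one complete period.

a₀ = ⌊√143⌋ = 11.
With m₀=0, d₀=1 and mₖ₊₁ = dₖaₖ − mₖ, dₖ₊₁ = (n − mₖ₊₁²)/dₖ, aₖ₊₁ = ⌊(a₀+mₖ₊₁)/dₖ₊₁⌋:
  k=1: m=11, d=22, a=1
  k=2: m=11, d=1, a=22
d=1 and a=2a₀=22 at k=2, so the next step gives (m, d) = (11, 22) again — its k=1 value — and the period has length 2.

[11; 1, 22]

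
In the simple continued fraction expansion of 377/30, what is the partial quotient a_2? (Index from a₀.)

377 = 12·30 + 17   →  a_0 = 12
30 = 1·17 + 13   →  a_1 = 1
17 = 1·13 + 4   →  a_2 = 1

1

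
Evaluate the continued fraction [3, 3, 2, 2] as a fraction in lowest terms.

56/17

Fold from the inside: start with 2/1.
  2 + 1/2 = 5/2
  3 + 2/5 = 17/5
  3 + 5/17 = 56/17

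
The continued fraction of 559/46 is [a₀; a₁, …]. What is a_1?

6

559 = 12·46 + 7   →  a_0 = 12
46 = 6·7 + 4   →  a_1 = 6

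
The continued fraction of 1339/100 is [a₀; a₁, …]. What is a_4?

1339 = 13·100 + 39   →  a_0 = 13
100 = 2·39 + 22   →  a_1 = 2
39 = 1·22 + 17   →  a_2 = 1
22 = 1·17 + 5   →  a_3 = 1
17 = 3·5 + 2   →  a_4 = 3

3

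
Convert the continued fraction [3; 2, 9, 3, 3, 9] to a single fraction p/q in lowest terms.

6334/1823

Using pₖ = aₖpₖ₋₁ + pₖ₋₂ and qₖ = aₖqₖ₋₁ + qₖ₋₂:
  k=0: a=3, p=3, q=1
  k=1: a=2, p=7, q=2
  k=2: a=9, p=66, q=19
  k=3: a=3, p=205, q=59
  k=4: a=3, p=681, q=196
  k=5: a=9, p=6334, q=1823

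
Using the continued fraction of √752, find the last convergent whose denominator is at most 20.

√752 = [27; 2, 2, 1, 2, 1, 2, 2, 54, …] (period length 8).
Convergents:
  p_0/q_0 = 27/1
  p_1/q_1 = 55/2
  p_2/q_2 = 137/5
  p_3/q_3 = 192/7
  p_4/q_4 = 521/19
  p_5/q_5 = 713/26
q_4 = 19 ≤ 20 < 26 = q_5, so the answer is 521/19.

521/19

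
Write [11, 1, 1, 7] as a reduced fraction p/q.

173/15

Using pₖ = aₖpₖ₋₁ + pₖ₋₂ and qₖ = aₖqₖ₋₁ + qₖ₋₂:
  k=0: a=11, p=11, q=1
  k=1: a=1, p=12, q=1
  k=2: a=1, p=23, q=2
  k=3: a=7, p=173, q=15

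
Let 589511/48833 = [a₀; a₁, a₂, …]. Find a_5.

11

589511 = 12·48833 + 3515   →  a_0 = 12
48833 = 13·3515 + 3138   →  a_1 = 13
3515 = 1·3138 + 377   →  a_2 = 1
3138 = 8·377 + 122   →  a_3 = 8
377 = 3·122 + 11   →  a_4 = 3
122 = 11·11 + 1   →  a_5 = 11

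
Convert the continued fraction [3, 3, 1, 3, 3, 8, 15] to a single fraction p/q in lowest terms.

Using pₖ = aₖpₖ₋₁ + pₖ₋₂ and qₖ = aₖqₖ₋₁ + qₖ₋₂:
  k=0: a=3, p=3, q=1
  k=1: a=3, p=10, q=3
  k=2: a=1, p=13, q=4
  k=3: a=3, p=49, q=15
  k=4: a=3, p=160, q=49
  k=5: a=8, p=1329, q=407
  k=6: a=15, p=20095, q=6154

20095/6154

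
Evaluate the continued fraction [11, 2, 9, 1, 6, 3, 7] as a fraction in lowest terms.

Using pₖ = aₖpₖ₋₁ + pₖ₋₂ and qₖ = aₖqₖ₋₁ + qₖ₋₂:
  k=0: a=11, p=11, q=1
  k=1: a=2, p=23, q=2
  k=2: a=9, p=218, q=19
  k=3: a=1, p=241, q=21
  k=4: a=6, p=1664, q=145
  k=5: a=3, p=5233, q=456
  k=6: a=7, p=38295, q=3337

38295/3337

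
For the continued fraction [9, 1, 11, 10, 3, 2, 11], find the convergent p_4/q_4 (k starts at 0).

Using pₖ = aₖpₖ₋₁ + pₖ₋₂, qₖ = aₖqₖ₋₁ + qₖ₋₂ (with p₋₁=1, p₋₂=0, q₋₁=0, q₋₂=1):
  k=0: a=9, p=9, q=1
  k=1: a=1, p=10, q=1
  k=2: a=11, p=119, q=12
  k=3: a=10, p=1200, q=121
  k=4: a=3, p=3719, q=375

3719/375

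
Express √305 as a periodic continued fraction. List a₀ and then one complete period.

[17; 2, 6, 2, 34]

a₀ = ⌊√305⌋ = 17.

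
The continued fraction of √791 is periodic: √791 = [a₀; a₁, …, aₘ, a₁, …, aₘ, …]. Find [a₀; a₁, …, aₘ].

a₀ = ⌊√791⌋ = 28.

[28; 8, 56]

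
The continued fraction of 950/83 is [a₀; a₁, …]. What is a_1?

2

950 = 11·83 + 37   →  a_0 = 11
83 = 2·37 + 9   →  a_1 = 2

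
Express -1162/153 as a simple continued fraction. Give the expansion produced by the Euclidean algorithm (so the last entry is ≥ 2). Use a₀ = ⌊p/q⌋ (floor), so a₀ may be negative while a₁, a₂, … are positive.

-1162 = -8*153 + 62
153 = 2*62 + 29
62 = 2*29 + 4
29 = 7*4 + 1
4 = 4*1 + 0  (stop)
So -1162/153 = [-8; 2, 2, 7, 4].

[-8; 2, 2, 7, 4]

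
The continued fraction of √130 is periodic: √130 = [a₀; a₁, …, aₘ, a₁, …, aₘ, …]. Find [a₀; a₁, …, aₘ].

[11; 2, 2, 22]

a₀ = ⌊√130⌋ = 11.
With m₀=0, d₀=1 and mₖ₊₁ = dₖaₖ − mₖ, dₖ₊₁ = (n − mₖ₊₁²)/dₖ, aₖ₊₁ = ⌊(a₀+mₖ₊₁)/dₖ₊₁⌋:
  k=1: m=11, d=9, a=2
  k=2: m=7, d=9, a=2
  k=3: m=11, d=1, a=22
d=1 and a=2a₀=22 at k=3, so the next step gives (m, d) = (11, 9) again — its k=1 value — and the period has length 3.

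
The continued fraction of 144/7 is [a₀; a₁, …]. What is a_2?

144 = 20·7 + 4   →  a_0 = 20
7 = 1·4 + 3   →  a_1 = 1
4 = 1·3 + 1   →  a_2 = 1

1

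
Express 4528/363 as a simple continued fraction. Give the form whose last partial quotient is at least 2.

[12; 2, 9, 19]

4528 = 12·363 + 172
363 = 2·172 + 19
172 = 9·19 + 1
19 = 19·1 + 0  (stop)
So 4528/363 = [12; 2, 9, 19].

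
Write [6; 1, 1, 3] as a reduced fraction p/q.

46/7

Using pₖ = aₖpₖ₋₁ + pₖ₋₂ and qₖ = aₖqₖ₋₁ + qₖ₋₂:
  k=0: a=6, p=6, q=1
  k=1: a=1, p=7, q=1
  k=2: a=1, p=13, q=2
  k=3: a=3, p=46, q=7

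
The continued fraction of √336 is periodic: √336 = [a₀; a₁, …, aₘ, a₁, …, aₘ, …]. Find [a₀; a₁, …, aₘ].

[18; 3, 36]

a₀ = ⌊√336⌋ = 18.
With m₀=0, d₀=1 and mₖ₊₁ = dₖaₖ − mₖ, dₖ₊₁ = (n − mₖ₊₁²)/dₖ, aₖ₊₁ = ⌊(a₀+mₖ₊₁)/dₖ₊₁⌋:
  k=1: m=18, d=12, a=3
  k=2: m=18, d=1, a=36
d=1 and a=2a₀=36 at k=2, so the next step gives (m, d) = (18, 12) again — its k=1 value — and the period has length 2.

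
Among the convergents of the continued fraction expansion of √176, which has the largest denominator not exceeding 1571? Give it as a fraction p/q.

15880/1197

√176 = [13; 3, 1, 3, 26, …] (period length 4).
Convergents:
  p_0/q_0 = 13/1
  p_1/q_1 = 40/3
  p_2/q_2 = 53/4
  p_3/q_3 = 199/15
  p_4/q_4 = 5227/394
  p_5/q_5 = 15880/1197
  p_6/q_6 = 21107/1591
q_5 = 1197 ≤ 1571 < 1591 = q_6, so the answer is 15880/1197.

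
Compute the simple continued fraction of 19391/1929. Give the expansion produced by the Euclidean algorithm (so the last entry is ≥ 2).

[10; 19, 10, 10]

19391 = 10×1929 + 101
1929 = 19×101 + 10
101 = 10×10 + 1
10 = 10×1 + 0  (stop)
So 19391/1929 = [10; 19, 10, 10].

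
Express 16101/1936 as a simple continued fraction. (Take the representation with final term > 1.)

16101 = 8·1936 + 613
1936 = 3·613 + 97
613 = 6·97 + 31
97 = 3·31 + 4
31 = 7·4 + 3
4 = 1·3 + 1
3 = 3·1 + 0  (stop)
So 16101/1936 = [8; 3, 6, 3, 7, 1, 3].

[8; 3, 6, 3, 7, 1, 3]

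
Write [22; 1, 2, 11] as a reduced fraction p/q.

Fold from the inside: start with 11/1.
  2 + 1/11 = 23/11
  1 + 11/23 = 34/23
  22 + 23/34 = 771/34

771/34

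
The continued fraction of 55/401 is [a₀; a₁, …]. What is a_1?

7

55 = 0·401 + 55   →  a_0 = 0
401 = 7·55 + 16   →  a_1 = 7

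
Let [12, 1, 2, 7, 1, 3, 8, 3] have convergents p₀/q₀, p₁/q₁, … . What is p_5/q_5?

1230/97

Using pₖ = aₖpₖ₋₁ + pₖ₋₂, qₖ = aₖqₖ₋₁ + qₖ₋₂ (with p₋₁=1, p₋₂=0, q₋₁=0, q₋₂=1):
  k=0: a=12, p=12, q=1
  k=1: a=1, p=13, q=1
  k=2: a=2, p=38, q=3
  k=3: a=7, p=279, q=22
  k=4: a=1, p=317, q=25
  k=5: a=3, p=1230, q=97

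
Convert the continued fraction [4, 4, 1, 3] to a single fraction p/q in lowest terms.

80/19

Using pₖ = aₖpₖ₋₁ + pₖ₋₂ and qₖ = aₖqₖ₋₁ + qₖ₋₂:
  k=0: a=4, p=4, q=1
  k=1: a=4, p=17, q=4
  k=2: a=1, p=21, q=5
  k=3: a=3, p=80, q=19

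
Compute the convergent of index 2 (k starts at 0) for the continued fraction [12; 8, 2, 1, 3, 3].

206/17

Using pₖ = aₖpₖ₋₁ + pₖ₋₂, qₖ = aₖqₖ₋₁ + qₖ₋₂ (with p₋₁=1, p₋₂=0, q₋₁=0, q₋₂=1):
  k=0: a=12, p=12, q=1
  k=1: a=8, p=97, q=8
  k=2: a=2, p=206, q=17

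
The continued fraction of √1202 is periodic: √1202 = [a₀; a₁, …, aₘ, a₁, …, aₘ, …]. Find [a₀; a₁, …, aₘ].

a₀ = ⌊√1202⌋ = 34.

[34; 1, 2, 34, 2, 1, 68]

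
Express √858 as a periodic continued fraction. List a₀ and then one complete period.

[29; 3, 2, 3, 58]

a₀ = ⌊√858⌋ = 29.
With m₀=0, d₀=1 and mₖ₊₁ = dₖaₖ − mₖ, dₖ₊₁ = (n − mₖ₊₁²)/dₖ, aₖ₊₁ = ⌊(a₀+mₖ₊₁)/dₖ₊₁⌋:
  k=1: m=29, d=17, a=3
  k=2: m=22, d=22, a=2
  k=3: m=22, d=17, a=3
  k=4: m=29, d=1, a=58
d=1 and a=2a₀=58 at k=4, so the next step gives (m, d) = (29, 17) again — its k=1 value — and the period has length 4.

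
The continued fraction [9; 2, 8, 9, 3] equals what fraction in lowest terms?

4565/482

Using pₖ = aₖpₖ₋₁ + pₖ₋₂ and qₖ = aₖqₖ₋₁ + qₖ₋₂:
  k=0: a=9, p=9, q=1
  k=1: a=2, p=19, q=2
  k=2: a=8, p=161, q=17
  k=3: a=9, p=1468, q=155
  k=4: a=3, p=4565, q=482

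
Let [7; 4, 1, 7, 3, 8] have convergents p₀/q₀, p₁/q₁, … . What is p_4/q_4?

879/122

Using pₖ = aₖpₖ₋₁ + pₖ₋₂, qₖ = aₖqₖ₋₁ + qₖ₋₂ (with p₋₁=1, p₋₂=0, q₋₁=0, q₋₂=1):
  k=0: a=7, p=7, q=1
  k=1: a=4, p=29, q=4
  k=2: a=1, p=36, q=5
  k=3: a=7, p=281, q=39
  k=4: a=3, p=879, q=122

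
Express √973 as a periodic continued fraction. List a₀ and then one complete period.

a₀ = ⌊√973⌋ = 31.
With m₀=0, d₀=1 and mₖ₊₁ = dₖaₖ − mₖ, dₖ₊₁ = (n − mₖ₊₁²)/dₖ, aₖ₊₁ = ⌊(a₀+mₖ₊₁)/dₖ₊₁⌋:
  k=1: m=31, d=12, a=5
  k=2: m=29, d=11, a=5
  k=3: m=26, d=27, a=2
  k=4: m=28, d=7, a=8
  k=5: m=28, d=27, a=2
  k=6: m=26, d=11, a=5
  k=7: m=29, d=12, a=5
  k=8: m=31, d=1, a=62
d=1 and a=2a₀=62 at k=8, so the next step gives (m, d) = (31, 12) again — its k=1 value — and the period has length 8.

[31; 5, 5, 2, 8, 2, 5, 5, 62]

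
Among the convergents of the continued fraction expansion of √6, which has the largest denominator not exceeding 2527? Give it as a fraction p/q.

4801/1960

√6 = [2; 2, 4, …] (period length 2).
Convergents:
  p_0/q_0 = 2/1
  p_1/q_1 = 5/2
  p_2/q_2 = 22/9
  p_3/q_3 = 49/20
  p_4/q_4 = 218/89
  p_5/q_5 = 485/198
  p_6/q_6 = 2158/881
  p_7/q_7 = 4801/1960
  p_8/q_8 = 21362/8721
q_7 = 1960 ≤ 2527 < 8721 = q_8, so the answer is 4801/1960.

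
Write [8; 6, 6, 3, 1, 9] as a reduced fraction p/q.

Fold from the inside: start with 9/1.
  1 + 1/9 = 10/9
  3 + 9/10 = 39/10
  6 + 10/39 = 244/39
  6 + 39/244 = 1503/244
  8 + 244/1503 = 12268/1503

12268/1503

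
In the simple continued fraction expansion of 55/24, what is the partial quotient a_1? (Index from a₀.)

3

55 = 2·24 + 7   →  a_0 = 2
24 = 3·7 + 3   →  a_1 = 3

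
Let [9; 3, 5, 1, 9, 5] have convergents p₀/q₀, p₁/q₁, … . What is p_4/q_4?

Using pₖ = aₖpₖ₋₁ + pₖ₋₂, qₖ = aₖqₖ₋₁ + qₖ₋₂ (with p₋₁=1, p₋₂=0, q₋₁=0, q₋₂=1):
  k=0: a=9, p=9, q=1
  k=1: a=3, p=28, q=3
  k=2: a=5, p=149, q=16
  k=3: a=1, p=177, q=19
  k=4: a=9, p=1742, q=187

1742/187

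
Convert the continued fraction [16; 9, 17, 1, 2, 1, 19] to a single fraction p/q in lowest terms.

Fold from the inside: start with 19/1.
  1 + 1/19 = 20/19
  2 + 19/20 = 59/20
  1 + 20/59 = 79/59
  17 + 59/79 = 1402/79
  9 + 79/1402 = 12697/1402
  16 + 1402/12697 = 204554/12697

204554/12697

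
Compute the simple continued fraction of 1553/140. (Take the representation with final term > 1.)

1553 = 11*140 + 13
140 = 10*13 + 10
13 = 1*10 + 3
10 = 3*3 + 1
3 = 3*1 + 0  (stop)
So 1553/140 = [11; 10, 1, 3, 3].

[11; 10, 1, 3, 3]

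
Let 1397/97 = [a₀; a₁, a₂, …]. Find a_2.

2

1397 = 14·97 + 39   →  a_0 = 14
97 = 2·39 + 19   →  a_1 = 2
39 = 2·19 + 1   →  a_2 = 2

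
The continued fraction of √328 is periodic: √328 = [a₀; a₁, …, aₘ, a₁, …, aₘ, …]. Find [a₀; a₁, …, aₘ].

[18; 9, 36]

a₀ = ⌊√328⌋ = 18.
With m₀=0, d₀=1 and mₖ₊₁ = dₖaₖ − mₖ, dₖ₊₁ = (n − mₖ₊₁²)/dₖ, aₖ₊₁ = ⌊(a₀+mₖ₊₁)/dₖ₊₁⌋:
  k=1: m=18, d=4, a=9
  k=2: m=18, d=1, a=36
d=1 and a=2a₀=36 at k=2, so the next step gives (m, d) = (18, 4) again — its k=1 value — and the period has length 2.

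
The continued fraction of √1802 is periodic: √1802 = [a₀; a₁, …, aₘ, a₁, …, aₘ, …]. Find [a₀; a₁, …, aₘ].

[42; 2, 4, 2, 84]

a₀ = ⌊√1802⌋ = 42.
With m₀=0, d₀=1 and mₖ₊₁ = dₖaₖ − mₖ, dₖ₊₁ = (n − mₖ₊₁²)/dₖ, aₖ₊₁ = ⌊(a₀+mₖ₊₁)/dₖ₊₁⌋:
  k=1: m=42, d=38, a=2
  k=2: m=34, d=17, a=4
  k=3: m=34, d=38, a=2
  k=4: m=42, d=1, a=84
d=1 and a=2a₀=84 at k=4, so the next step gives (m, d) = (42, 38) again — its k=1 value — and the period has length 4.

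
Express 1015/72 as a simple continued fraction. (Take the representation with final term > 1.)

1015 = 14*72 + 7
72 = 10*7 + 2
7 = 3*2 + 1
2 = 2*1 + 0  (stop)
So 1015/72 = [14; 10, 3, 2].

[14; 10, 3, 2]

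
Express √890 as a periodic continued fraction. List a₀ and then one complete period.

[29; 1, 4, 1, 58]

a₀ = ⌊√890⌋ = 29.
With m₀=0, d₀=1 and mₖ₊₁ = dₖaₖ − mₖ, dₖ₊₁ = (n − mₖ₊₁²)/dₖ, aₖ₊₁ = ⌊(a₀+mₖ₊₁)/dₖ₊₁⌋:
  k=1: m=29, d=49, a=1
  k=2: m=20, d=10, a=4
  k=3: m=20, d=49, a=1
  k=4: m=29, d=1, a=58
d=1 and a=2a₀=58 at k=4, so the next step gives (m, d) = (29, 49) again — its k=1 value — and the period has length 4.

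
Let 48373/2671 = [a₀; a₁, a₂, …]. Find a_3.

2

48373 = 18·2671 + 295   →  a_0 = 18
2671 = 9·295 + 16   →  a_1 = 9
295 = 18·16 + 7   →  a_2 = 18
16 = 2·7 + 2   →  a_3 = 2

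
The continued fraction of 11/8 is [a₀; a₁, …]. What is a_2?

1

11 = 1·8 + 3   →  a_0 = 1
8 = 2·3 + 2   →  a_1 = 2
3 = 1·2 + 1   →  a_2 = 1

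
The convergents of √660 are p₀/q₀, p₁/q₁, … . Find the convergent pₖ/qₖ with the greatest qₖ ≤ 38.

745/29

√660 = [25; 1, 2, 4, 2, 1, 50, …] (period length 6).
Convergents:
  p_0/q_0 = 25/1
  p_1/q_1 = 26/1
  p_2/q_2 = 77/3
  p_3/q_3 = 334/13
  p_4/q_4 = 745/29
  p_5/q_5 = 1079/42
q_4 = 29 ≤ 38 < 42 = q_5, so the answer is 745/29.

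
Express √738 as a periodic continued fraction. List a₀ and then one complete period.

[27; 6, 54]

a₀ = ⌊√738⌋ = 27.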